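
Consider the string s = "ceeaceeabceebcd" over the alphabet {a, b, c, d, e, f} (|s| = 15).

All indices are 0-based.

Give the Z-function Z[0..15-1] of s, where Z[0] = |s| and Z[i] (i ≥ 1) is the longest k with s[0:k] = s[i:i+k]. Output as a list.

Z[0]=15
i=1: i≥r, start 0; Z[1]=0
i=2: i≥r, start 0; Z[2]=0
i=3: i≥r, start 0; Z[3]=0
i=4: i≥r, start 0; Z[4]=4 grow→box=[4,8)
i=5: min(r-i=3, Z[1]=0)=0; Z[5]=0
i=6: min(r-i=2, Z[2]=0)=0; Z[6]=0
i=7: min(r-i=1, Z[3]=0)=0; Z[7]=0
i=8: i≥r, start 0; Z[8]=0
i=9: i≥r, start 0; Z[9]=3 grow→box=[9,12)
i=10: min(r-i=2, Z[1]=0)=0; Z[10]=0
i=11: min(r-i=1, Z[2]=0)=0; Z[11]=0
i=12: i≥r, start 0; Z[12]=0
i=13: i≥r, start 0; Z[13]=1 grow→box=[13,14)
i=14: i≥r, start 0; Z[14]=0

[15, 0, 0, 0, 4, 0, 0, 0, 0, 3, 0, 0, 0, 1, 0]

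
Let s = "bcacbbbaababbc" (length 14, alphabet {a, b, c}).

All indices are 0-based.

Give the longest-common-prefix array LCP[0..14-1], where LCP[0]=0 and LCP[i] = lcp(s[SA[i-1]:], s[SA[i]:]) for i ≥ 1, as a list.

[0, 1, 2, 1, 0, 2, 1, 2, 2, 1, 2, 0, 1, 1]

rank→(start, suffix):
  0 → (7, 'aababbc')
  1 → (8, 'ababbc')
  2 → (10, 'abbc')
  3 → (2, 'acbbbaababbc')
  4 → (6, 'baababbc')
  5 → (9, 'babbc')
  6 → (5, 'bbaababbc')
  7 → (4, 'bbbaababbc')
  8 → (11, 'bbc')
  9 → (12, 'bc')
  10 → (0, 'bcacbbbaababbc')
  11 → (13, 'c')
  12 → (1, 'cacbbbaababbc')
  13 → (3, 'cbbbaababbc')

SA = [7, 8, 10, 2, 6, 9, 5, 4, 11, 12, 0, 13, 1, 3]
i: (SA[i-1],SA[i]) lcp shared
  1: (7,8) 1 'a'
  2: (8,10) 2 'ab'
  3: (10,2) 1 'a'
  4: (2,6) 0 ''
  5: (6,9) 2 'ba'
  6: (9,5) 1 'b'
  7: (5,4) 2 'bb'
  8: (4,11) 2 'bb'
  9: (11,12) 1 'b'
  10: (12,0) 2 'bc'
  11: (0,13) 0 ''
  12: (13,1) 1 'c'
  13: (1,3) 1 'c'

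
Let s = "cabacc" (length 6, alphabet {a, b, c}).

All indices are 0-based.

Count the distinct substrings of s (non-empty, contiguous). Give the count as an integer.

18

sorted suffixes:
  #0 SA[0]=1  'abacc'
  #1 SA[1]=3  'acc'
  #2 SA[2]=2  'bacc'
  #3 SA[3]=5  'c'
  #4 SA[4]=0  'cabacc'
  #5 SA[5]=4  'cc'

SA = [1, 3, 2, 5, 0, 4]
[i] adj suffixes → lcp
  [1] 1/3 → 1 ('a')
  [2] 3/2 → 0 ('')
  [3] 2/5 → 0 ('')
  [4] 5/0 → 1 ('c')
  [5] 0/4 → 1 ('c')

n(n+1)/2 = 6·7/2 = 21
Σ LCP = 0 + 1 + 0 + 0 + 1 + 1 = 3
distinct = 21 − 3 = 18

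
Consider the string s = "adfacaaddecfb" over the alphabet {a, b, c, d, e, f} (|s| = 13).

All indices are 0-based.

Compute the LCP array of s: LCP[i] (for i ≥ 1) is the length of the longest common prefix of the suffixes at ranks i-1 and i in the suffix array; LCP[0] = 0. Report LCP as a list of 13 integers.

[0, 1, 1, 2, 0, 0, 1, 0, 1, 1, 0, 0, 1]

rank | idx | suffix
   0 |   5 | aaddecfb
   1 |   3 | acaaddecfb
   2 |   6 | addecfb
   3 |   0 | adfacaaddecfb
   4 |  12 | b
   5 |   4 | caaddecfb
   6 |  10 | cfb
   7 |   7 | ddecfb
   8 |   8 | decfb
   9 |   1 | dfacaaddecfb
  10 |   9 | ecfb
  11 |   2 | facaaddecfb
  12 |  11 | fb

SA = [5, 3, 6, 0, 12, 4, 10, 7, 8, 1, 9, 2, 11]
i: (SA[i-1],SA[i]) lcp shared
  1: (5,3) 1 'a'
  2: (3,6) 1 'a'
  3: (6,0) 2 'ad'
  4: (0,12) 0 ''
  5: (12,4) 0 ''
  6: (4,10) 1 'c'
  7: (10,7) 0 ''
  8: (7,8) 1 'd'
  9: (8,1) 1 'd'
  10: (1,9) 0 ''
  11: (9,2) 0 ''
  12: (2,11) 1 'f'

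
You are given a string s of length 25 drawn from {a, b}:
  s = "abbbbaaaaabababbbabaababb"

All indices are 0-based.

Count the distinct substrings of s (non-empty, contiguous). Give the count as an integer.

257

rank→(start, suffix):
  0 → (5, 'aaaaabababbbabaababb')
  1 → (6, 'aaaabababbbabaababb')
  2 → (7, 'aaabababbbabaababb')
  3 → (8, 'aabababbbabaababb')
  4 → (19, 'aababb')
  5 → (17, 'abaababb')
  6 → (9, 'abababbbabaababb')
  7 → (20, 'ababb')
  8 → (11, 'ababbbabaababb')
  9 → (22, 'abb')
  10 → (13, 'abbbabaababb')
  11 → (0, 'abbbbaaaaabababbbabaababb')
  12 → (24, 'b')
  13 → (4, 'baaaaabababbbabaababb')
  14 → (18, 'baababb')
  15 → (16, 'babaababb')
  16 → (10, 'bababbbabaababb')
  17 → (21, 'babb')
  18 → (12, 'babbbabaababb')
  19 → (23, 'bb')
  20 → (3, 'bbaaaaabababbbabaababb')
  21 → (15, 'bbabaababb')
  22 → (2, 'bbbaaaaabababbbabaababb')
  23 → (14, 'bbbabaababb')
  24 → (1, 'bbbbaaaaabababbbabaababb')

SA = [5, 6, 7, 8, 19, 17, 9, 20, 11, 22, 13, 0, 24, 4, 18, 16, 10, 21, 12, 23, 3, 15, 2, 14, 1]
rank  pair      lcp
   1  s[5:],s[6:]  4  'aaaa'
   2  s[6:],s[7:]  3  'aaa'
   3  s[7:],s[8:]  2  'aa'
   4  s[8:],s[19:]  5  'aabab'
   5  s[19:],s[17:]  1  'a'
   6  s[17:],s[9:]  3  'aba'
   7  s[9:],s[20:]  4  'abab'
   8  s[20:],s[11:]  5  'ababb'
   9  s[11:],s[22:]  2  'ab'
  10  s[22:],s[13:]  3  'abb'
  11  s[13:],s[0:]  4  'abbb'
  12  s[0:],s[24:]  0  ''
  13  s[24:],s[4:]  1  'b'
  14  s[4:],s[18:]  3  'baa'
  15  s[18:],s[16:]  2  'ba'
  16  s[16:],s[10:]  4  'baba'
  17  s[10:],s[21:]  3  'bab'
  18  s[21:],s[12:]  4  'babb'
  19  s[12:],s[23:]  1  'b'
  20  s[23:],s[3:]  2  'bb'
  21  s[3:],s[15:]  3  'bba'
  22  s[15:],s[2:]  2  'bb'
  23  s[2:],s[14:]  4  'bbba'
  24  s[14:],s[1:]  3  'bbb'

n(n+1)/2 = 25·26/2 = 325
Σ LCP = 0 + 4 + 3 + 2 + 5 + 1 + 3 + 4 + 5 + 2 + 3 + 4 + 0 + 1 + 3 + 2 + 4 + 3 + 4 + 1 + 2 + 3 + 2 + 4 + 3 = 68
distinct = 325 − 68 = 257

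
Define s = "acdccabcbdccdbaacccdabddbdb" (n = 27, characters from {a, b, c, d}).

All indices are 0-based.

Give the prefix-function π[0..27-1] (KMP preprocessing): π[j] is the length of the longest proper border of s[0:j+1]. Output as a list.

π[0] = 0
j=1 s[j]='c': π[1]=0 (border '')
j=2 s[j]='d': π[2]=0 (border '')
j=3 s[j]='c': π[3]=0 (border '')
j=4 s[j]='c': π[4]=0 (border '')
j=5 s[j]='a': π[5]=1 (border 'a')
j=6 s[j]='b': k: 1→0; π[6]=0 (border '')
j=7 s[j]='c': π[7]=0 (border '')
j=8 s[j]='b': π[8]=0 (border '')
j=9 s[j]='d': π[9]=0 (border '')
j=10 s[j]='c': π[10]=0 (border '')
j=11 s[j]='c': π[11]=0 (border '')
j=12 s[j]='d': π[12]=0 (border '')
j=13 s[j]='b': π[13]=0 (border '')
j=14 s[j]='a': π[14]=1 (border 'a')
j=15 s[j]='a': k: 1→0; π[15]=1 (border 'a')
j=16 s[j]='c': π[16]=2 (border 'ac')
j=17 s[j]='c': k: 2→0; π[17]=0 (border '')
j=18 s[j]='c': π[18]=0 (border '')
j=19 s[j]='d': π[19]=0 (border '')
j=20 s[j]='a': π[20]=1 (border 'a')
j=21 s[j]='b': k: 1→0; π[21]=0 (border '')
j=22 s[j]='d': π[22]=0 (border '')
j=23 s[j]='d': π[23]=0 (border '')
j=24 s[j]='b': π[24]=0 (border '')
j=25 s[j]='d': π[25]=0 (border '')
j=26 s[j]='b': π[26]=0 (border '')

[0, 0, 0, 0, 0, 1, 0, 0, 0, 0, 0, 0, 0, 0, 1, 1, 2, 0, 0, 0, 1, 0, 0, 0, 0, 0, 0]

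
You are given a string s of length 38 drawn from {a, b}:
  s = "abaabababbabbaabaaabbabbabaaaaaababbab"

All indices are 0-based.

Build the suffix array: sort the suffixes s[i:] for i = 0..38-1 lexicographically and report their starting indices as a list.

rank | idx | suffix
   0 |  26 | aaaaaababbab
   1 |  27 | aaaaababbab
   2 |  28 | aaaababbab
   3 |  29 | aaababbab
   4 |  16 | aaabbabbabaaaaaababbab
   5 |  13 | aabaaabbabbabaaaaaababbab
   6 |   2 | aabababbabbaabaaabbabbabaaaaaababbab
   7 |  30 | aababbab
   8 |  17 | aabbabbabaaaaaababbab
   9 |  36 | ab
  10 |  24 | abaaaaaababbab
  11 |  14 | abaaabbabbabaaaaaababbab
  12 |   0 | abaabababbabbaabaaabbabbabaaaaaababbab
  13 |   3 | abababbabbaabaaabbabbabaaaaaababbab
  14 |  31 | ababbab
  15 |   5 | ababbabbaabaaabbabbabaaaaaababbab
  16 |  10 | abbaabaaabbabbabaaaaaababbab
  17 |  33 | abbab
  18 |  21 | abbabaaaaaababbab
  19 |   7 | abbabbaabaaabbabbabaaaaaababbab
  20 |  18 | abbabbabaaaaaababbab
  21 |  37 | b
  22 |  25 | baaaaaababbab
  23 |  15 | baaabbabbabaaaaaababbab
  24 |  12 | baabaaabbabbabaaaaaababbab
  25 |   1 | baabababbabbaabaaabbabbabaaaaaababbab
  26 |  35 | bab
  27 |  23 | babaaaaaababbab
  28 |   4 | bababbabbaabaaabbabbabaaaaaababbab
  29 |   9 | babbaabaaabbabbabaaaaaababbab
  30 |  32 | babbab
  31 |  20 | babbabaaaaaababbab
  32 |   6 | babbabbaabaaabbabbabaaaaaababbab
  33 |  11 | bbaabaaabbabbabaaaaaababbab
  34 |  34 | bbab
  35 |  22 | bbabaaaaaababbab
  36 |   8 | bbabbaabaaabbabbabaaaaaababbab
  37 |  19 | bbabbabaaaaaababbab

[26, 27, 28, 29, 16, 13, 2, 30, 17, 36, 24, 14, 0, 3, 31, 5, 10, 33, 21, 7, 18, 37, 25, 15, 12, 1, 35, 23, 4, 9, 32, 20, 6, 11, 34, 22, 8, 19]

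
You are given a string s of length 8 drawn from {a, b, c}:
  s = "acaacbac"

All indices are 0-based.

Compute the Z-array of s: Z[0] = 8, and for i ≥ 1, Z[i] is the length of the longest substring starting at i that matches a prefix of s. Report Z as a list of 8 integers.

[8, 0, 1, 2, 0, 0, 2, 0]

Z[0]=8
i=1: outside box; Z[1]=0
i=2: outside box; Z[2]=1 scan→box=[2,3)
i=3: outside box; Z[3]=2 scan→box=[3,5)
i=4: min(r-i=1, Z[1]=0)=0; Z[4]=0
i=5: outside box; Z[5]=0
i=6: outside box; Z[6]=2 scan→box=[6,8)
i=7: min(r-i=1, Z[1]=0)=0; Z[7]=0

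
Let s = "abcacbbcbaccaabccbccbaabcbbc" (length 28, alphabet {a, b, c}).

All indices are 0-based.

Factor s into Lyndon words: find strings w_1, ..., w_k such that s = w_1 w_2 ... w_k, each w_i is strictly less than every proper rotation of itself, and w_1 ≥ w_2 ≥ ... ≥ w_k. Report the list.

emit factor 1: 'abcacbbcbacc' (i=0, period=12)
emit factor 2: 'aabccbccb' (i=12, period=9)
emit factor 3: 'aabcbbc' (i=21, period=7)

["abcacbbcbacc", "aabccbccb", "aabcbbc"]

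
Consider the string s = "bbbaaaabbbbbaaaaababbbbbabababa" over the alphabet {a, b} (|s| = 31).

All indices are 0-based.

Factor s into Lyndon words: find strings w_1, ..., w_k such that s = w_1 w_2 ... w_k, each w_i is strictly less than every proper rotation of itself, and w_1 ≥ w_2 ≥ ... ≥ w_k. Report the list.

emit factor 1: 'b' (i=0, period=1)
emit factor 2: 'b' (i=1, period=1)
emit factor 3: 'b' (i=2, period=1)
emit factor 4: 'aaaabbbbb' (i=3, period=9)
emit factor 5: 'aaaaababbbbbababab' (i=12, period=18)
emit factor 6: 'a' (i=30, period=1)

["b", "b", "b", "aaaabbbbb", "aaaaababbbbbababab", "a"]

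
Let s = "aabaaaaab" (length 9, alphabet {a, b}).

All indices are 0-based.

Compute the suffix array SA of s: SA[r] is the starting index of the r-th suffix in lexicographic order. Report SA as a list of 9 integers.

rank→(start, suffix):
  0 → (3, 'aaaaab')
  1 → (4, 'aaaab')
  2 → (5, 'aaab')
  3 → (6, 'aab')
  4 → (0, 'aabaaaaab')
  5 → (7, 'ab')
  6 → (1, 'abaaaaab')
  7 → (8, 'b')
  8 → (2, 'baaaaab')

[3, 4, 5, 6, 0, 7, 1, 8, 2]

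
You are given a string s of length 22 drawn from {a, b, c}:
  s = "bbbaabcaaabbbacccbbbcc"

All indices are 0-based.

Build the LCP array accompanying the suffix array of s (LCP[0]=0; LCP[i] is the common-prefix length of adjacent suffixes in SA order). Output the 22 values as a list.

[0, 2, 3, 1, 2, 1, 0, 2, 1, 3, 2, 4, 3, 2, 1, 2, 0, 1, 1, 1, 2, 2]

rank | idx | suffix
   0 |   7 | aaabbbacccbbbcc
   1 |   8 | aabbbacccbbbcc
   2 |   3 | aabcaaabbbacccbbbcc
   3 |   9 | abbbacccbbbcc
   4 |   4 | abcaaabbbacccbbbcc
   5 |  13 | acccbbbcc
   6 |   2 | baabcaaabbbacccbbbcc
   7 |  12 | bacccbbbcc
   8 |   1 | bbaabcaaabbbacccbbbcc
   9 |  11 | bbacccbbbcc
  10 |   0 | bbbaabcaaabbbacccbbbcc
  11 |  10 | bbbacccbbbcc
  12 |  17 | bbbcc
  13 |  18 | bbcc
  14 |   5 | bcaaabbbacccbbbcc
  15 |  19 | bcc
  16 |  21 | c
  17 |   6 | caaabbbacccbbbcc
  18 |  16 | cbbbcc
  19 |  20 | cc
  20 |  15 | ccbbbcc
  21 |  14 | cccbbbcc

SA = [7, 8, 3, 9, 4, 13, 2, 12, 1, 11, 0, 10, 17, 18, 5, 19, 21, 6, 16, 20, 15, 14]
rank  pair      lcp
   1  s[7:],s[8:]  2  'aa'
   2  s[8:],s[3:]  3  'aab'
   3  s[3:],s[9:]  1  'a'
   4  s[9:],s[4:]  2  'ab'
   5  s[4:],s[13:]  1  'a'
   6  s[13:],s[2:]  0  ''
   7  s[2:],s[12:]  2  'ba'
   8  s[12:],s[1:]  1  'b'
   9  s[1:],s[11:]  3  'bba'
  10  s[11:],s[0:]  2  'bb'
  11  s[0:],s[10:]  4  'bbba'
  12  s[10:],s[17:]  3  'bbb'
  13  s[17:],s[18:]  2  'bb'
  14  s[18:],s[5:]  1  'b'
  15  s[5:],s[19:]  2  'bc'
  16  s[19:],s[21:]  0  ''
  17  s[21:],s[6:]  1  'c'
  18  s[6:],s[16:]  1  'c'
  19  s[16:],s[20:]  1  'c'
  20  s[20:],s[15:]  2  'cc'
  21  s[15:],s[14:]  2  'cc'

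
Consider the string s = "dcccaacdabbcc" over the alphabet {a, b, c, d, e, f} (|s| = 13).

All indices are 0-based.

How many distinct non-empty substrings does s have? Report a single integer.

80

rank | idx | suffix
   0 |   4 | aacdabbcc
   1 |   8 | abbcc
   2 |   5 | acdabbcc
   3 |   9 | bbcc
   4 |  10 | bcc
   5 |  12 | c
   6 |   3 | caacdabbcc
   7 |  11 | cc
   8 |   2 | ccaacdabbcc
   9 |   1 | cccaacdabbcc
  10 |   6 | cdabbcc
  11 |   7 | dabbcc
  12 |   0 | dcccaacdabbcc

SA = [4, 8, 5, 9, 10, 12, 3, 11, 2, 1, 6, 7, 0]
rank  pair      lcp
   1  s[4:],s[8:]  1  'a'
   2  s[8:],s[5:]  1  'a'
   3  s[5:],s[9:]  0  ''
   4  s[9:],s[10:]  1  'b'
   5  s[10:],s[12:]  0  ''
   6  s[12:],s[3:]  1  'c'
   7  s[3:],s[11:]  1  'c'
   8  s[11:],s[2:]  2  'cc'
   9  s[2:],s[1:]  2  'cc'
  10  s[1:],s[6:]  1  'c'
  11  s[6:],s[7:]  0  ''
  12  s[7:],s[0:]  1  'd'

n(n+1)/2 = 13·14/2 = 91
Σ LCP = 0 + 1 + 1 + 0 + 1 + 0 + 1 + 1 + 2 + 2 + 1 + 0 + 1 = 11
distinct = 91 − 11 = 80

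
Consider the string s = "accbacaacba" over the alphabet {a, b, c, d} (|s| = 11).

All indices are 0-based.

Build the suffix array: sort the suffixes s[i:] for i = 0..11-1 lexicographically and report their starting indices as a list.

[10, 6, 4, 7, 0, 9, 3, 5, 8, 2, 1]

rank→(start, suffix):
  0 → (10, 'a')
  1 → (6, 'aacba')
  2 → (4, 'acaacba')
  3 → (7, 'acba')
  4 → (0, 'accbacaacba')
  5 → (9, 'ba')
  6 → (3, 'bacaacba')
  7 → (5, 'caacba')
  8 → (8, 'cba')
  9 → (2, 'cbacaacba')
  10 → (1, 'ccbacaacba')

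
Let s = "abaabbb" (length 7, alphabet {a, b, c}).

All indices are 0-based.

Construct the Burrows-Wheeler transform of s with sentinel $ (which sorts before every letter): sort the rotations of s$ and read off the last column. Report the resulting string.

bb$ababa

rank  rotation  last
    0  $abaabbb  b
    1  aabbb$ab  b
    2  abaabbb$  $
    3  abbb$aba  a
    4  b$abaabb  b
    5  baabbb$a  a
    6  bb$abaab  b
    7  bbb$abaa  a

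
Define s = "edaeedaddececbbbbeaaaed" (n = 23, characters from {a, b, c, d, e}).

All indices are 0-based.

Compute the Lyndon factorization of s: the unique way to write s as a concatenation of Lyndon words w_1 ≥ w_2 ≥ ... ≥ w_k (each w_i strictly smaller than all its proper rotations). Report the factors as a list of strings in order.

["e", "d", "aeed", "addececbbbbe", "aaaed"]

emit factor 1: 'e' (i=0, period=1)
emit factor 2: 'd' (i=1, period=1)
emit factor 3: 'aeed' (i=2, period=4)
emit factor 4: 'addececbbbbe' (i=6, period=12)
emit factor 5: 'aaaed' (i=18, period=5)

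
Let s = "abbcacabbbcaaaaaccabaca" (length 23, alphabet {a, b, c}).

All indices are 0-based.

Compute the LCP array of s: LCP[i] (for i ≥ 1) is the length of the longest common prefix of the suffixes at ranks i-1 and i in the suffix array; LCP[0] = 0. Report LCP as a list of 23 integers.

[0, 1, 4, 3, 2, 1, 2, 3, 1, 3, 2, 0, 1, 2, 4, 1, 3, 0, 2, 2, 3, 2, 1]

rank | idx | suffix
   0 |  22 | a
   1 |  11 | aaaaaccabaca
   2 |  12 | aaaaccabaca
   3 |  13 | aaaccabaca
   4 |  14 | aaccabaca
   5 |  18 | abaca
   6 |   6 | abbbcaaaaaccabaca
   7 |   0 | abbcacabbbcaaaaaccabaca
   8 |  20 | aca
   9 |   4 | acabbbcaaaaaccabaca
  10 |  15 | accabaca
  11 |  19 | baca
  12 |   7 | bbbcaaaaaccabaca
  13 |   8 | bbcaaaaaccabaca
  14 |   1 | bbcacabbbcaaaaaccabaca
  15 |   9 | bcaaaaaccabaca
  16 |   2 | bcacabbbcaaaaaccabaca
  17 |  21 | ca
  18 |  10 | caaaaaccabaca
  19 |  17 | cabaca
  20 |   5 | cabbbcaaaaaccabaca
  21 |   3 | cacabbbcaaaaaccabaca
  22 |  16 | ccabaca

SA = [22, 11, 12, 13, 14, 18, 6, 0, 20, 4, 15, 19, 7, 8, 1, 9, 2, 21, 10, 17, 5, 3, 16]
[i] adj suffixes → lcp
  [1] 22/11 → 1 ('a')
  [2] 11/12 → 4 ('aaaa')
  [3] 12/13 → 3 ('aaa')
  [4] 13/14 → 2 ('aa')
  [5] 14/18 → 1 ('a')
  [6] 18/6 → 2 ('ab')
  [7] 6/0 → 3 ('abb')
  [8] 0/20 → 1 ('a')
  [9] 20/4 → 3 ('aca')
  [10] 4/15 → 2 ('ac')
  [11] 15/19 → 0 ('')
  [12] 19/7 → 1 ('b')
  [13] 7/8 → 2 ('bb')
  [14] 8/1 → 4 ('bbca')
  [15] 1/9 → 1 ('b')
  [16] 9/2 → 3 ('bca')
  [17] 2/21 → 0 ('')
  [18] 21/10 → 2 ('ca')
  [19] 10/17 → 2 ('ca')
  [20] 17/5 → 3 ('cab')
  [21] 5/3 → 2 ('ca')
  [22] 3/16 → 1 ('c')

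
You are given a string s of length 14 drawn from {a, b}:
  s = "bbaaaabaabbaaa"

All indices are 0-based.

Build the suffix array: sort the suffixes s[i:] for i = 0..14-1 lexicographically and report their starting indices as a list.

rank | idx | suffix
   0 |  13 | a
   1 |  12 | aa
   2 |  11 | aaa
   3 |   2 | aaaabaabbaaa
   4 |   3 | aaabaabbaaa
   5 |   4 | aabaabbaaa
   6 |   7 | aabbaaa
   7 |   5 | abaabbaaa
   8 |   8 | abbaaa
   9 |  10 | baaa
  10 |   1 | baaaabaabbaaa
  11 |   6 | baabbaaa
  12 |   9 | bbaaa
  13 |   0 | bbaaaabaabbaaa

[13, 12, 11, 2, 3, 4, 7, 5, 8, 10, 1, 6, 9, 0]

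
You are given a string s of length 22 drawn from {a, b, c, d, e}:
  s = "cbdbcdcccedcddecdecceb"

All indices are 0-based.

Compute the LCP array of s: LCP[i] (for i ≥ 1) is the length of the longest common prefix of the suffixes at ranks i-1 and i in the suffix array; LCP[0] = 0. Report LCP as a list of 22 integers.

[0, 1, 1, 0, 1, 2, 3, 1, 2, 2, 1, 2, 0, 1, 2, 1, 1, 3, 0, 1, 2, 1]

rank | idx | suffix
   0 |  21 | b
   1 |   3 | bcdcccedcddecdecceb
   2 |   1 | bdbcdcccedcddecdecceb
   3 |   0 | cbdbcdcccedcddecdecceb
   4 |   6 | cccedcddecdecceb
   5 |  18 | cceb
   6 |   7 | ccedcddecdecceb
   7 |   4 | cdcccedcddecdecceb
   8 |  11 | cddecdecceb
   9 |  15 | cdecceb
  10 |  19 | ceb
  11 |   8 | cedcddecdecceb
  12 |   2 | dbcdcccedcddecdecceb
  13 |   5 | dcccedcddecdecceb
  14 |  10 | dcddecdecceb
  15 |  12 | ddecdecceb
  16 |  16 | decceb
  17 |  13 | decdecceb
  18 |  20 | eb
  19 |  17 | ecceb
  20 |  14 | ecdecceb
  21 |   9 | edcddecdecceb

SA = [21, 3, 1, 0, 6, 18, 7, 4, 11, 15, 19, 8, 2, 5, 10, 12, 16, 13, 20, 17, 14, 9]
i: (SA[i-1],SA[i]) lcp shared
  1: (21,3) 1 'b'
  2: (3,1) 1 'b'
  3: (1,0) 0 ''
  4: (0,6) 1 'c'
  5: (6,18) 2 'cc'
  6: (18,7) 3 'cce'
  7: (7,4) 1 'c'
  8: (4,11) 2 'cd'
  9: (11,15) 2 'cd'
  10: (15,19) 1 'c'
  11: (19,8) 2 'ce'
  12: (8,2) 0 ''
  13: (2,5) 1 'd'
  14: (5,10) 2 'dc'
  15: (10,12) 1 'd'
  16: (12,16) 1 'd'
  17: (16,13) 3 'dec'
  18: (13,20) 0 ''
  19: (20,17) 1 'e'
  20: (17,14) 2 'ec'
  21: (14,9) 1 'e'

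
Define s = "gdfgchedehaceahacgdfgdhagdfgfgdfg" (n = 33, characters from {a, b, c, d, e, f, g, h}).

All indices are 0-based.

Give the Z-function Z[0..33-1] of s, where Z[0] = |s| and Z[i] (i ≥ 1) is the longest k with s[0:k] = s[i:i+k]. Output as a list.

[33, 0, 0, 1, 0, 0, 0, 0, 0, 0, 0, 0, 0, 0, 0, 0, 0, 4, 0, 0, 2, 0, 0, 0, 4, 0, 0, 1, 0, 4, 0, 0, 1]

Z[0]=33
i=1: outside box; Z[1]=0
i=2: outside box; Z[2]=0
i=3: outside box; Z[3]=1 grow→box=[3,4)
i=4: outside box; Z[4]=0
i=5: outside box; Z[5]=0
i=6: outside box; Z[6]=0
i=7: outside box; Z[7]=0
i=8: outside box; Z[8]=0
i=9: outside box; Z[9]=0
i=10: outside box; Z[10]=0
i=11: outside box; Z[11]=0
i=12: outside box; Z[12]=0
i=13: outside box; Z[13]=0
i=14: outside box; Z[14]=0
i=15: outside box; Z[15]=0
i=16: outside box; Z[16]=0
i=17: outside box; Z[17]=4 grow→box=[17,21)
i=18: min(r-i=3, Z[1]=0)=0; Z[18]=0
i=19: min(r-i=2, Z[2]=0)=0; Z[19]=0
i=20: min(r-i=1, Z[3]=1)=1; Z[20]=2 grow→box=[20,22)
i=21: min(r-i=1, Z[1]=0)=0; Z[21]=0
i=22: outside box; Z[22]=0
i=23: outside box; Z[23]=0
i=24: outside box; Z[24]=4 grow→box=[24,28)
i=25: min(r-i=3, Z[1]=0)=0; Z[25]=0
i=26: min(r-i=2, Z[2]=0)=0; Z[26]=0
i=27: min(r-i=1, Z[3]=1)=1; Z[27]=1
i=28: outside box; Z[28]=0
i=29: outside box; Z[29]=4 grow→box=[29,33)
i=30: min(r-i=3, Z[1]=0)=0; Z[30]=0
i=31: min(r-i=2, Z[2]=0)=0; Z[31]=0
i=32: min(r-i=1, Z[3]=1)=1; Z[32]=1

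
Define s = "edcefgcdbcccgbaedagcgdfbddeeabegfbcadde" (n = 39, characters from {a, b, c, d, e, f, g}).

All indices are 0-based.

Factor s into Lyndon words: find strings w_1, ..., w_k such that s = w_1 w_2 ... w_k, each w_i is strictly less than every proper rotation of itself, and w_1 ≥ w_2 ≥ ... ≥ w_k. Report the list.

["e", "d", "cefg", "cd", "bcccg", "b", "aedagcgdfbddee", "abegfbcadde"]

emit factor 1: 'e' (i=0, period=1)
emit factor 2: 'd' (i=1, period=1)
emit factor 3: 'cefg' (i=2, period=4)
emit factor 4: 'cd' (i=6, period=2)
emit factor 5: 'bcccg' (i=8, period=5)
emit factor 6: 'b' (i=13, period=1)
emit factor 7: 'aedagcgdfbddee' (i=14, period=14)
emit factor 8: 'abegfbcadde' (i=28, period=11)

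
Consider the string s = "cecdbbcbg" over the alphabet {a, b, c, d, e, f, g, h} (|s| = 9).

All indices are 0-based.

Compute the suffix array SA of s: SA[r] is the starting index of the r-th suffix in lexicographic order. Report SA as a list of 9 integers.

[4, 5, 7, 6, 2, 0, 3, 1, 8]

rank | idx | suffix
   0 |   4 | bbcbg
   1 |   5 | bcbg
   2 |   7 | bg
   3 |   6 | cbg
   4 |   2 | cdbbcbg
   5 |   0 | cecdbbcbg
   6 |   3 | dbbcbg
   7 |   1 | ecdbbcbg
   8 |   8 | g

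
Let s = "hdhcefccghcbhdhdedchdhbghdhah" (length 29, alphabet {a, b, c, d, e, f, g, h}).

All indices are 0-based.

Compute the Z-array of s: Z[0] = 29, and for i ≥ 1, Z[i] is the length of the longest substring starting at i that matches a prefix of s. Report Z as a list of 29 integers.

[29, 0, 1, 0, 0, 0, 0, 0, 0, 1, 0, 0, 3, 0, 2, 0, 0, 0, 0, 3, 0, 1, 0, 0, 3, 0, 1, 0, 1]

Z[0]=29
i=1: outside box; Z[1]=0
i=2: outside box; Z[2]=1 extend→box=[2,3)
i=3: outside box; Z[3]=0
i=4: outside box; Z[4]=0
i=5: outside box; Z[5]=0
i=6: outside box; Z[6]=0
i=7: outside box; Z[7]=0
i=8: outside box; Z[8]=0
i=9: outside box; Z[9]=1 extend→box=[9,10)
i=10: outside box; Z[10]=0
i=11: outside box; Z[11]=0
i=12: outside box; Z[12]=3 extend→box=[12,15)
i=13: min(r-i=2, Z[1]=0)=0; Z[13]=0
i=14: min(r-i=1, Z[2]=1)=1; Z[14]=2 extend→box=[14,16)
i=15: min(r-i=1, Z[1]=0)=0; Z[15]=0
i=16: outside box; Z[16]=0
i=17: outside box; Z[17]=0
i=18: outside box; Z[18]=0
i=19: outside box; Z[19]=3 extend→box=[19,22)
i=20: min(r-i=2, Z[1]=0)=0; Z[20]=0
i=21: min(r-i=1, Z[2]=1)=1; Z[21]=1
i=22: outside box; Z[22]=0
i=23: outside box; Z[23]=0
i=24: outside box; Z[24]=3 extend→box=[24,27)
i=25: min(r-i=2, Z[1]=0)=0; Z[25]=0
i=26: min(r-i=1, Z[2]=1)=1; Z[26]=1
i=27: outside box; Z[27]=0
i=28: outside box; Z[28]=1 extend→box=[28,29)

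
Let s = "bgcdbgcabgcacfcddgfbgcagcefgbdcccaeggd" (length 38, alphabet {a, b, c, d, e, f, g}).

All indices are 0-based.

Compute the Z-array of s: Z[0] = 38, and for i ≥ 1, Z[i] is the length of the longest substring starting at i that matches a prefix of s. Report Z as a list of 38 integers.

Z[0]=38
i=1: fresh scan; Z[1]=0
i=2: fresh scan; Z[2]=0
i=3: fresh scan; Z[3]=0
i=4: fresh scan; Z[4]=3 scan→box=[4,7)
i=5: min(r-i=2, Z[1]=0)=0; Z[5]=0
i=6: min(r-i=1, Z[2]=0)=0; Z[6]=0
i=7: fresh scan; Z[7]=0
i=8: fresh scan; Z[8]=3 scan→box=[8,11)
i=9: min(r-i=2, Z[1]=0)=0; Z[9]=0
i=10: min(r-i=1, Z[2]=0)=0; Z[10]=0
i=11: fresh scan; Z[11]=0
i=12: fresh scan; Z[12]=0
i=13: fresh scan; Z[13]=0
i=14: fresh scan; Z[14]=0
i=15: fresh scan; Z[15]=0
i=16: fresh scan; Z[16]=0
i=17: fresh scan; Z[17]=0
i=18: fresh scan; Z[18]=0
i=19: fresh scan; Z[19]=3 scan→box=[19,22)
i=20: min(r-i=2, Z[1]=0)=0; Z[20]=0
i=21: min(r-i=1, Z[2]=0)=0; Z[21]=0
i=22: fresh scan; Z[22]=0
i=23: fresh scan; Z[23]=0
i=24: fresh scan; Z[24]=0
i=25: fresh scan; Z[25]=0
i=26: fresh scan; Z[26]=0
i=27: fresh scan; Z[27]=0
i=28: fresh scan; Z[28]=1 scan→box=[28,29)
i=29: fresh scan; Z[29]=0
i=30: fresh scan; Z[30]=0
i=31: fresh scan; Z[31]=0
i=32: fresh scan; Z[32]=0
i=33: fresh scan; Z[33]=0
i=34: fresh scan; Z[34]=0
i=35: fresh scan; Z[35]=0
i=36: fresh scan; Z[36]=0
i=37: fresh scan; Z[37]=0

[38, 0, 0, 0, 3, 0, 0, 0, 3, 0, 0, 0, 0, 0, 0, 0, 0, 0, 0, 3, 0, 0, 0, 0, 0, 0, 0, 0, 1, 0, 0, 0, 0, 0, 0, 0, 0, 0]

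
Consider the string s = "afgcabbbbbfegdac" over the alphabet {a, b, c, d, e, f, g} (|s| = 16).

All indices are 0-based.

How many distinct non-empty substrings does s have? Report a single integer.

121

sorted suffixes:
  #0 SA[0]=4  'abbbbbfegdac'
  #1 SA[1]=14  'ac'
  #2 SA[2]=0  'afgcabbbbbfegdac'
  #3 SA[3]=5  'bbbbbfegdac'
  #4 SA[4]=6  'bbbbfegdac'
  #5 SA[5]=7  'bbbfegdac'
  #6 SA[6]=8  'bbfegdac'
  #7 SA[7]=9  'bfegdac'
  #8 SA[8]=15  'c'
  #9 SA[9]=3  'cabbbbbfegdac'
  #10 SA[10]=13  'dac'
  #11 SA[11]=11  'egdac'
  #12 SA[12]=10  'fegdac'
  #13 SA[13]=1  'fgcabbbbbfegdac'
  #14 SA[14]=2  'gcabbbbbfegdac'
  #15 SA[15]=12  'gdac'

SA = [4, 14, 0, 5, 6, 7, 8, 9, 15, 3, 13, 11, 10, 1, 2, 12]
[i] adj suffixes → lcp
  [1] 4/14 → 1 ('a')
  [2] 14/0 → 1 ('a')
  [3] 0/5 → 0 ('')
  [4] 5/6 → 4 ('bbbb')
  [5] 6/7 → 3 ('bbb')
  [6] 7/8 → 2 ('bb')
  [7] 8/9 → 1 ('b')
  [8] 9/15 → 0 ('')
  [9] 15/3 → 1 ('c')
  [10] 3/13 → 0 ('')
  [11] 13/11 → 0 ('')
  [12] 11/10 → 0 ('')
  [13] 10/1 → 1 ('f')
  [14] 1/2 → 0 ('')
  [15] 2/12 → 1 ('g')

n(n+1)/2 = 16·17/2 = 136
Σ LCP = 0 + 1 + 1 + 0 + 4 + 3 + 2 + 1 + 0 + 1 + 0 + 0 + 0 + 1 + 0 + 1 = 15
distinct = 136 − 15 = 121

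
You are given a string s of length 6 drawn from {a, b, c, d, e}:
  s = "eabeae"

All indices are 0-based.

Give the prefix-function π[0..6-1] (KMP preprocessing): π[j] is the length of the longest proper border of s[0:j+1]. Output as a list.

π[0] = 0
j=1 s[j]='a': π[1]=0 (border '')
j=2 s[j]='b': π[2]=0 (border '')
j=3 s[j]='e': π[3]=1 (border 'e')
j=4 s[j]='a': π[4]=2 (border 'ea')
j=5 s[j]='e': k: 2→0; π[5]=1 (border 'e')

[0, 0, 0, 1, 2, 1]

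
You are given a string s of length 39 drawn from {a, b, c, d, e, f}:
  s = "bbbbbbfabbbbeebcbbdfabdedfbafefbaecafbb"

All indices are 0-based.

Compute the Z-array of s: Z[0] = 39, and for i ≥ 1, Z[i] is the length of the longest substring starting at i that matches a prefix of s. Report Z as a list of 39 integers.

[39, 5, 4, 3, 2, 1, 0, 0, 4, 3, 2, 1, 0, 0, 1, 0, 2, 1, 0, 0, 0, 1, 0, 0, 0, 0, 1, 0, 0, 0, 0, 1, 0, 0, 0, 0, 0, 2, 1]

Z[0]=39
i=1: outside box; Z[1]=5 extend→box=[1,6)
i=2: min(r-i=4, Z[1]=5)=4; Z[2]=4
i=3: min(r-i=3, Z[2]=4)=3; Z[3]=3
i=4: min(r-i=2, Z[3]=3)=2; Z[4]=2
i=5: min(r-i=1, Z[4]=2)=1; Z[5]=1
i=6: outside box; Z[6]=0
i=7: outside box; Z[7]=0
i=8: outside box; Z[8]=4 extend→box=[8,12)
i=9: min(r-i=3, Z[1]=5)=3; Z[9]=3
i=10: min(r-i=2, Z[2]=4)=2; Z[10]=2
i=11: min(r-i=1, Z[3]=3)=1; Z[11]=1
i=12: outside box; Z[12]=0
i=13: outside box; Z[13]=0
i=14: outside box; Z[14]=1 extend→box=[14,15)
i=15: outside box; Z[15]=0
i=16: outside box; Z[16]=2 extend→box=[16,18)
i=17: min(r-i=1, Z[1]=5)=1; Z[17]=1
i=18: outside box; Z[18]=0
i=19: outside box; Z[19]=0
i=20: outside box; Z[20]=0
i=21: outside box; Z[21]=1 extend→box=[21,22)
i=22: outside box; Z[22]=0
i=23: outside box; Z[23]=0
i=24: outside box; Z[24]=0
i=25: outside box; Z[25]=0
i=26: outside box; Z[26]=1 extend→box=[26,27)
i=27: outside box; Z[27]=0
i=28: outside box; Z[28]=0
i=29: outside box; Z[29]=0
i=30: outside box; Z[30]=0
i=31: outside box; Z[31]=1 extend→box=[31,32)
i=32: outside box; Z[32]=0
i=33: outside box; Z[33]=0
i=34: outside box; Z[34]=0
i=35: outside box; Z[35]=0
i=36: outside box; Z[36]=0
i=37: outside box; Z[37]=2 extend→box=[37,39)
i=38: min(r-i=1, Z[1]=5)=1; Z[38]=1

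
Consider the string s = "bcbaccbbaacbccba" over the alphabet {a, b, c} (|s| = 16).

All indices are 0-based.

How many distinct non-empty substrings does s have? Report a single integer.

rank→(start, suffix):
  0 → (15, 'a')
  1 → (8, 'aacbccba')
  2 → (9, 'acbccba')
  3 → (3, 'accbbaacbccba')
  4 → (14, 'ba')
  5 → (7, 'baacbccba')
  6 → (2, 'baccbbaacbccba')
  7 → (6, 'bbaacbccba')
  8 → (0, 'bcbaccbbaacbccba')
  9 → (11, 'bccba')
  10 → (13, 'cba')
  11 → (1, 'cbaccbbaacbccba')
  12 → (5, 'cbbaacbccba')
  13 → (10, 'cbccba')
  14 → (12, 'ccba')
  15 → (4, 'ccbbaacbccba')

SA = [15, 8, 9, 3, 14, 7, 2, 6, 0, 11, 13, 1, 5, 10, 12, 4]
i: (SA[i-1],SA[i]) lcp shared
  1: (15,8) 1 'a'
  2: (8,9) 1 'a'
  3: (9,3) 2 'ac'
  4: (3,14) 0 ''
  5: (14,7) 2 'ba'
  6: (7,2) 2 'ba'
  7: (2,6) 1 'b'
  8: (6,0) 1 'b'
  9: (0,11) 2 'bc'
  10: (11,13) 0 ''
  11: (13,1) 3 'cba'
  12: (1,5) 2 'cb'
  13: (5,10) 2 'cb'
  14: (10,12) 1 'c'
  15: (12,4) 3 'ccb'

n(n+1)/2 = 16·17/2 = 136
Σ LCP = 0 + 1 + 1 + 2 + 0 + 2 + 2 + 1 + 1 + 2 + 0 + 3 + 2 + 2 + 1 + 3 = 23
distinct = 136 − 23 = 113

113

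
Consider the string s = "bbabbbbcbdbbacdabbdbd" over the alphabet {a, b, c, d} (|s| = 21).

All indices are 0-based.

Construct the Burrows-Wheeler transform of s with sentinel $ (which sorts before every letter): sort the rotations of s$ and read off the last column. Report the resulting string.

rank  rotation                last
    0  $bbabbbbcbdbbacdabbdbd  d
    1  abbbbcbdbbacdabbdbd$bb  b
    2  abbdbd$bbabbbbcbdbbacd  d
    3  acdabbdbd$bbabbbbcbdbb  b
    4  babbbbcbdbbacdabbdbd$b  b
    5  bacdabbdbd$bbabbbbcbdb  b
    6  bbabbbbcbdbbacdabbdbd$  $
    7  bbacdabbdbd$bbabbbbcbd  d
    8  bbbbcbdbbacdabbdbd$bba  a
    9  bbbcbdbbacdabbdbd$bbab  b
   10  bbcbdbbacdabbdbd$bbabb  b
   11  bbdbd$bbabbbbcbdbbacda  a
   12  bcbdbbacdabbdbd$bbabbb  b
   13  bd$bbabbbbcbdbbacdabbd  d
   14  bdbbacdabbdbd$bbabbbbc  c
   15  bdbd$bbabbbbcbdbbacdab  b
   16  cbdbbacdabbdbd$bbabbbb  b
   17  cdabbdbd$bbabbbbcbdbba  a
   18  d$bbabbbbcbdbbacdabbdb  b
   19  dabbdbd$bbabbbbcbdbbac  c
   20  dbbacdabbdbd$bbabbbbcb  b
   21  dbd$bbabbbbcbdbbacdabb  b

dbdbbb$dabbabdcbbabcbb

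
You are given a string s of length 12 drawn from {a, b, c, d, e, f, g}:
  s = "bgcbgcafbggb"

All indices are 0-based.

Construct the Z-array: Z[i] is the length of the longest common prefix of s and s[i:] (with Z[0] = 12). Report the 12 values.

Z[0]=12
i=1: outside box; Z[1]=0
i=2: outside box; Z[2]=0
i=3: outside box; Z[3]=3 extend→box=[3,6)
i=4: min(r-i=2, Z[1]=0)=0; Z[4]=0
i=5: min(r-i=1, Z[2]=0)=0; Z[5]=0
i=6: outside box; Z[6]=0
i=7: outside box; Z[7]=0
i=8: outside box; Z[8]=2 extend→box=[8,10)
i=9: min(r-i=1, Z[1]=0)=0; Z[9]=0
i=10: outside box; Z[10]=0
i=11: outside box; Z[11]=1 extend→box=[11,12)

[12, 0, 0, 3, 0, 0, 0, 0, 2, 0, 0, 1]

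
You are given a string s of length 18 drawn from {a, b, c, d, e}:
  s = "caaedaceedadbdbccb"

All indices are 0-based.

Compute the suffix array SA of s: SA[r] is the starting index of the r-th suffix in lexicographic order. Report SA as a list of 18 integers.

rank | idx | suffix
   0 |   1 | aaedaceedadbdbccb
   1 |   5 | aceedadbdbccb
   2 |  10 | adbdbccb
   3 |   2 | aedaceedadbdbccb
   4 |  17 | b
   5 |  14 | bccb
   6 |  12 | bdbccb
   7 |   0 | caaedaceedadbdbccb
   8 |  16 | cb
   9 |  15 | ccb
  10 |   6 | ceedadbdbccb
  11 |   4 | daceedadbdbccb
  12 |   9 | dadbdbccb
  13 |  13 | dbccb
  14 |  11 | dbdbccb
  15 |   3 | edaceedadbdbccb
  16 |   8 | edadbdbccb
  17 |   7 | eedadbdbccb

[1, 5, 10, 2, 17, 14, 12, 0, 16, 15, 6, 4, 9, 13, 11, 3, 8, 7]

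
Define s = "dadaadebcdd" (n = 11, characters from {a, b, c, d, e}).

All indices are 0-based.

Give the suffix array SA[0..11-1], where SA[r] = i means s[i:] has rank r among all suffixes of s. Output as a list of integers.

[3, 1, 4, 7, 8, 10, 2, 0, 9, 5, 6]

rank | idx | suffix
   0 |   3 | aadebcdd
   1 |   1 | adaadebcdd
   2 |   4 | adebcdd
   3 |   7 | bcdd
   4 |   8 | cdd
   5 |  10 | d
   6 |   2 | daadebcdd
   7 |   0 | dadaadebcdd
   8 |   9 | dd
   9 |   5 | debcdd
  10 |   6 | ebcdd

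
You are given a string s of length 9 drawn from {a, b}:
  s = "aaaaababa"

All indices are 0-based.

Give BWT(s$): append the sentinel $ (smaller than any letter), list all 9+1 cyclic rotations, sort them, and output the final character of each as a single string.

ab$aaabaaa

rank  rotation    last
    0  $aaaaababa  a
    1  a$aaaaabab  b
    2  aaaaababa$  $
    3  aaaababa$a  a
    4  aaababa$aa  a
    5  aababa$aaa  a
    6  aba$aaaaab  b
    7  ababa$aaaa  a
    8  ba$aaaaaba  a
    9  baba$aaaaa  a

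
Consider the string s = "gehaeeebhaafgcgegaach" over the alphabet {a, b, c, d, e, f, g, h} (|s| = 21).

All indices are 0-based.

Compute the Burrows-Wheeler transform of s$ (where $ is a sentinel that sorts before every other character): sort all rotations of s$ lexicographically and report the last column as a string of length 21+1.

hghahaegaeeaggaefc$cbe

rank  rotation                last
    0  $gehaeeebhaafgcgegaach  h
    1  aach$gehaeeebhaafgcgeg  g
    2  aafgcgegaach$gehaeeebh  h
    3  ach$gehaeeebhaafgcgega  a
    4  aeeebhaafgcgegaach$geh  h
    5  afgcgegaach$gehaeeebha  a
    6  bhaafgcgegaach$gehaeee  e
    7  cgegaach$gehaeeebhaafg  g
    8  ch$gehaeeebhaafgcgegaa  a
    9  ebhaafgcgegaach$gehaee  e
   10  eebhaafgcgegaach$gehae  e
   11  eeebhaafgcgegaach$geha  a
   12  egaach$gehaeeebhaafgcg  g
   13  ehaeeebhaafgcgegaach$g  g
   14  fgcgegaach$gehaeeebhaa  a
   15  gaach$gehaeeebhaafgcge  e
   16  gcgegaach$gehaeeebhaaf  f
   17  gegaach$gehaeeebhaafgc  c
   18  gehaeeebhaafgcgegaach$  $
   19  h$gehaeeebhaafgcgegaac  c
   20  haafgcgegaach$gehaeeeb  b
   21  haeeebhaafgcgegaach$ge  e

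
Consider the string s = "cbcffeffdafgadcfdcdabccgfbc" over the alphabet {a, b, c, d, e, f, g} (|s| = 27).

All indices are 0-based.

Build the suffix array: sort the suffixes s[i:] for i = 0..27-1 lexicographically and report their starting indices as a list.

[19, 12, 9, 25, 20, 1, 26, 0, 21, 17, 14, 2, 22, 18, 8, 16, 13, 5, 24, 7, 15, 4, 6, 3, 10, 11, 23]

sorted suffixes:
  #0 SA[0]=19  'abccgfbc'
  #1 SA[1]=12  'adcfdcdabccgfbc'
  #2 SA[2]=9  'afgadcfdcdabccgfbc'
  #3 SA[3]=25  'bc'
  #4 SA[4]=20  'bccgfbc'
  #5 SA[5]=1  'bcffeffdafgadcfdcdabccgfbc'
  #6 SA[6]=26  'c'
  #7 SA[7]=0  'cbcffeffdafgadcfdcdabccgfbc'
  #8 SA[8]=21  'ccgfbc'
  #9 SA[9]=17  'cdabccgfbc'
  #10 SA[10]=14  'cfdcdabccgfbc'
  #11 SA[11]=2  'cffeffdafgadcfdcdabccgfbc'
  #12 SA[12]=22  'cgfbc'
  #13 SA[13]=18  'dabccgfbc'
  #14 SA[14]=8  'dafgadcfdcdabccgfbc'
  #15 SA[15]=16  'dcdabccgfbc'
  #16 SA[16]=13  'dcfdcdabccgfbc'
  #17 SA[17]=5  'effdafgadcfdcdabccgfbc'
  #18 SA[18]=24  'fbc'
  #19 SA[19]=7  'fdafgadcfdcdabccgfbc'
  #20 SA[20]=15  'fdcdabccgfbc'
  #21 SA[21]=4  'feffdafgadcfdcdabccgfbc'
  #22 SA[22]=6  'ffdafgadcfdcdabccgfbc'
  #23 SA[23]=3  'ffeffdafgadcfdcdabccgfbc'
  #24 SA[24]=10  'fgadcfdcdabccgfbc'
  #25 SA[25]=11  'gadcfdcdabccgfbc'
  #26 SA[26]=23  'gfbc'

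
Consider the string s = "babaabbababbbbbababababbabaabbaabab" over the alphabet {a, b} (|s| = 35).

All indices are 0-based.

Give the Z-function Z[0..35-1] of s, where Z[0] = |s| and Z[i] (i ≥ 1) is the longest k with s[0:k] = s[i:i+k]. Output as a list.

Z[0]=35
i=1: i≥r, start 0; Z[1]=0
i=2: i≥r, start 0; Z[2]=2 extend→box=[2,4)
i=3: min(r-i=1, Z[1]=0)=0; Z[3]=0
i=4: i≥r, start 0; Z[4]=0
i=5: i≥r, start 0; Z[5]=1 extend→box=[5,6)
i=6: i≥r, start 0; Z[6]=4 extend→box=[6,10)
i=7: min(r-i=3, Z[1]=0)=0; Z[7]=0
i=8: min(r-i=2, Z[2]=2)=2; Z[8]=3 extend→box=[8,11)
i=9: min(r-i=2, Z[1]=0)=0; Z[9]=0
i=10: min(r-i=1, Z[2]=2)=1; Z[10]=1
i=11: i≥r, start 0; Z[11]=1 extend→box=[11,12)
i=12: i≥r, start 0; Z[12]=1 extend→box=[12,13)
i=13: i≥r, start 0; Z[13]=1 extend→box=[13,14)
i=14: i≥r, start 0; Z[14]=4 extend→box=[14,18)
i=15: min(r-i=3, Z[1]=0)=0; Z[15]=0
i=16: min(r-i=2, Z[2]=2)=2; Z[16]=4 extend→box=[16,20)
i=17: min(r-i=3, Z[1]=0)=0; Z[17]=0
i=18: min(r-i=2, Z[2]=2)=2; Z[18]=4 extend→box=[18,22)
i=19: min(r-i=3, Z[1]=0)=0; Z[19]=0
i=20: min(r-i=2, Z[2]=2)=2; Z[20]=3 extend→box=[20,23)
i=21: min(r-i=2, Z[1]=0)=0; Z[21]=0
i=22: min(r-i=1, Z[2]=2)=1; Z[22]=1
i=23: i≥r, start 0; Z[23]=8 extend→box=[23,31)
i=24: min(r-i=7, Z[1]=0)=0; Z[24]=0
i=25: min(r-i=6, Z[2]=2)=2; Z[25]=2
i=26: min(r-i=5, Z[3]=0)=0; Z[26]=0
i=27: min(r-i=4, Z[4]=0)=0; Z[27]=0
i=28: min(r-i=3, Z[5]=1)=1; Z[28]=1
i=29: min(r-i=2, Z[6]=4)=2; Z[29]=2
i=30: min(r-i=1, Z[7]=0)=0; Z[30]=0
i=31: i≥r, start 0; Z[31]=0
i=32: i≥r, start 0; Z[32]=3 extend→box=[32,35)
i=33: min(r-i=2, Z[1]=0)=0; Z[33]=0
i=34: min(r-i=1, Z[2]=2)=1; Z[34]=1

[35, 0, 2, 0, 0, 1, 4, 0, 3, 0, 1, 1, 1, 1, 4, 0, 4, 0, 4, 0, 3, 0, 1, 8, 0, 2, 0, 0, 1, 2, 0, 0, 3, 0, 1]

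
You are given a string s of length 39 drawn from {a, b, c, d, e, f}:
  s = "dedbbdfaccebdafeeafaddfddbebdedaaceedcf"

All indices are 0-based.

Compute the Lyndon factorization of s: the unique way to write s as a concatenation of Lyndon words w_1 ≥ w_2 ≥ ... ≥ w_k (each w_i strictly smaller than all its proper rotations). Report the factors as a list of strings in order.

["de", "d", "bbdf", "accebdafeeafaddfddbebded", "aaceedcf"]

emit factor 1: 'de' (i=0, period=2)
emit factor 2: 'd' (i=2, period=1)
emit factor 3: 'bbdf' (i=3, period=4)
emit factor 4: 'accebdafeeafaddfddbebded' (i=7, period=24)
emit factor 5: 'aaceedcf' (i=31, period=8)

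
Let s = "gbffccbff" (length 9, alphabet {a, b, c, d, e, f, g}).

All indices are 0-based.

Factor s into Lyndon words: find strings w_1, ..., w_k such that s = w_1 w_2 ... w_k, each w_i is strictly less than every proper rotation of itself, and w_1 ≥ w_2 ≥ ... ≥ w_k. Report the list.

["g", "bffcc", "bff"]

emit factor 1: 'g' (i=0, period=1)
emit factor 2: 'bffcc' (i=1, period=5)
emit factor 3: 'bff' (i=6, period=3)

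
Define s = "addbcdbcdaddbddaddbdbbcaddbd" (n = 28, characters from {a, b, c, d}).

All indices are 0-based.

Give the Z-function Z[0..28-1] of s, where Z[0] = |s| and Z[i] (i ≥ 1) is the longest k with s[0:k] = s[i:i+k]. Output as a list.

Z[0]=28
i=1: outside box; Z[1]=0
i=2: outside box; Z[2]=0
i=3: outside box; Z[3]=0
i=4: outside box; Z[4]=0
i=5: outside box; Z[5]=0
i=6: outside box; Z[6]=0
i=7: outside box; Z[7]=0
i=8: outside box; Z[8]=0
i=9: outside box; Z[9]=4 grow→box=[9,13)
i=10: min(r-i=3, Z[1]=0)=0; Z[10]=0
i=11: min(r-i=2, Z[2]=0)=0; Z[11]=0
i=12: min(r-i=1, Z[3]=0)=0; Z[12]=0
i=13: outside box; Z[13]=0
i=14: outside box; Z[14]=0
i=15: outside box; Z[15]=4 grow→box=[15,19)
i=16: min(r-i=3, Z[1]=0)=0; Z[16]=0
i=17: min(r-i=2, Z[2]=0)=0; Z[17]=0
i=18: min(r-i=1, Z[3]=0)=0; Z[18]=0
i=19: outside box; Z[19]=0
i=20: outside box; Z[20]=0
i=21: outside box; Z[21]=0
i=22: outside box; Z[22]=0
i=23: outside box; Z[23]=4 grow→box=[23,27)
i=24: min(r-i=3, Z[1]=0)=0; Z[24]=0
i=25: min(r-i=2, Z[2]=0)=0; Z[25]=0
i=26: min(r-i=1, Z[3]=0)=0; Z[26]=0
i=27: outside box; Z[27]=0

[28, 0, 0, 0, 0, 0, 0, 0, 0, 4, 0, 0, 0, 0, 0, 4, 0, 0, 0, 0, 0, 0, 0, 4, 0, 0, 0, 0]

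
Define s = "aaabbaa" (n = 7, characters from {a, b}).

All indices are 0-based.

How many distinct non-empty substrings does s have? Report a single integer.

21

sorted suffixes:
  #0 SA[0]=6  'a'
  #1 SA[1]=5  'aa'
  #2 SA[2]=0  'aaabbaa'
  #3 SA[3]=1  'aabbaa'
  #4 SA[4]=2  'abbaa'
  #5 SA[5]=4  'baa'
  #6 SA[6]=3  'bbaa'

SA = [6, 5, 0, 1, 2, 4, 3]
i: (SA[i-1],SA[i]) lcp shared
  1: (6,5) 1 'a'
  2: (5,0) 2 'aa'
  3: (0,1) 2 'aa'
  4: (1,2) 1 'a'
  5: (2,4) 0 ''
  6: (4,3) 1 'b'

n(n+1)/2 = 7·8/2 = 28
Σ LCP = 0 + 1 + 2 + 2 + 1 + 0 + 1 = 7
distinct = 28 − 7 = 21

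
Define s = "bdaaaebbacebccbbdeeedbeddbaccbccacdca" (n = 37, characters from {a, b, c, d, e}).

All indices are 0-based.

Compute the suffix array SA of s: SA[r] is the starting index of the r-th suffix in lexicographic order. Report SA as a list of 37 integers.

[36, 2, 3, 26, 32, 8, 4, 25, 7, 6, 14, 29, 11, 0, 15, 21, 35, 31, 13, 28, 30, 12, 27, 33, 9, 1, 24, 20, 34, 23, 16, 5, 10, 19, 22, 18, 17]

rank | idx | suffix
   0 |  36 | a
   1 |   2 | aaaebbacebccbbdeeedbeddbaccbccacdca
   2 |   3 | aaebbacebccbbdeeedbeddbaccbccacdca
   3 |  26 | accbccacdca
   4 |  32 | acdca
   5 |   8 | acebccbbdeeedbeddbaccbccacdca
   6 |   4 | aebbacebccbbdeeedbeddbaccbccacdca
   7 |  25 | baccbccacdca
   8 |   7 | bacebccbbdeeedbeddbaccbccacdca
   9 |   6 | bbacebccbbdeeedbeddbaccbccacdca
  10 |  14 | bbdeeedbeddbaccbccacdca
  11 |  29 | bccacdca
  12 |  11 | bccbbdeeedbeddbaccbccacdca
  13 |   0 | bdaaaebbacebccbbdeeedbeddbaccbccacdca
  14 |  15 | bdeeedbeddbaccbccacdca
  15 |  21 | beddbaccbccacdca
  16 |  35 | ca
  17 |  31 | cacdca
  18 |  13 | cbbdeeedbeddbaccbccacdca
  19 |  28 | cbccacdca
  20 |  30 | ccacdca
  21 |  12 | ccbbdeeedbeddbaccbccacdca
  22 |  27 | ccbccacdca
  23 |  33 | cdca
  24 |   9 | cebccbbdeeedbeddbaccbccacdca
  25 |   1 | daaaebbacebccbbdeeedbeddbaccbccacdca
  26 |  24 | dbaccbccacdca
  27 |  20 | dbeddbaccbccacdca
  28 |  34 | dca
  29 |  23 | ddbaccbccacdca
  30 |  16 | deeedbeddbaccbccacdca
  31 |   5 | ebbacebccbbdeeedbeddbaccbccacdca
  32 |  10 | ebccbbdeeedbeddbaccbccacdca
  33 |  19 | edbeddbaccbccacdca
  34 |  22 | eddbaccbccacdca
  35 |  18 | eedbeddbaccbccacdca
  36 |  17 | eeedbeddbaccbccacdca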